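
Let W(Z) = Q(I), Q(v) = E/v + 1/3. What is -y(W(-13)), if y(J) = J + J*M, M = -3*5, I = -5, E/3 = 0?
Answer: 14/3 ≈ 4.6667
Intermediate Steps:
E = 0 (E = 3*0 = 0)
Q(v) = ⅓ (Q(v) = 0/v + 1/3 = 0 + 1*(⅓) = 0 + ⅓ = ⅓)
W(Z) = ⅓
M = -15
y(J) = -14*J (y(J) = J + J*(-15) = J - 15*J = -14*J)
-y(W(-13)) = -(-14)/3 = -1*(-14/3) = 14/3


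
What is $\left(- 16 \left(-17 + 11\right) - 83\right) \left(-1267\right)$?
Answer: $-16471$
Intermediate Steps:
$\left(- 16 \left(-17 + 11\right) - 83\right) \left(-1267\right) = \left(\left(-16\right) \left(-6\right) - 83\right) \left(-1267\right) = \left(96 - 83\right) \left(-1267\right) = 13 \left(-1267\right) = -16471$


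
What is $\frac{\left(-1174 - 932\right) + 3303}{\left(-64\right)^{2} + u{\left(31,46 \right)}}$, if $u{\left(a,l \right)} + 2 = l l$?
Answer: $\frac{133}{690} \approx 0.19275$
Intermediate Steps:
$u{\left(a,l \right)} = -2 + l^{2}$ ($u{\left(a,l \right)} = -2 + l l = -2 + l^{2}$)
$\frac{\left(-1174 - 932\right) + 3303}{\left(-64\right)^{2} + u{\left(31,46 \right)}} = \frac{\left(-1174 - 932\right) + 3303}{\left(-64\right)^{2} - \left(2 - 46^{2}\right)} = \frac{-2106 + 3303}{4096 + \left(-2 + 2116\right)} = \frac{1197}{4096 + 2114} = \frac{1197}{6210} = 1197 \cdot \frac{1}{6210} = \frac{133}{690}$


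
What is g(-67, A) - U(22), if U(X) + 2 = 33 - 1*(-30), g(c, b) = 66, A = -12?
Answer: 5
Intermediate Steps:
U(X) = 61 (U(X) = -2 + (33 - 1*(-30)) = -2 + (33 + 30) = -2 + 63 = 61)
g(-67, A) - U(22) = 66 - 1*61 = 66 - 61 = 5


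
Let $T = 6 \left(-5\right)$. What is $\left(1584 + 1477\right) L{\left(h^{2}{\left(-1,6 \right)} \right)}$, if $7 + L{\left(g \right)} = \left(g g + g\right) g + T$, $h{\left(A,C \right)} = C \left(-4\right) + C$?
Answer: $104432635943$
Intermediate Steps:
$T = -30$
$h{\left(A,C \right)} = - 3 C$ ($h{\left(A,C \right)} = - 4 C + C = - 3 C$)
$L{\left(g \right)} = -37 + g \left(g + g^{2}\right)$ ($L{\left(g \right)} = -7 + \left(\left(g g + g\right) g - 30\right) = -7 + \left(\left(g^{2} + g\right) g - 30\right) = -7 + \left(\left(g + g^{2}\right) g - 30\right) = -7 + \left(g \left(g + g^{2}\right) - 30\right) = -7 + \left(-30 + g \left(g + g^{2}\right)\right) = -37 + g \left(g + g^{2}\right)$)
$\left(1584 + 1477\right) L{\left(h^{2}{\left(-1,6 \right)} \right)} = \left(1584 + 1477\right) \left(-37 + \left(\left(\left(-3\right) 6\right)^{2}\right)^{2} + \left(\left(\left(-3\right) 6\right)^{2}\right)^{3}\right) = 3061 \left(-37 + \left(\left(-18\right)^{2}\right)^{2} + \left(\left(-18\right)^{2}\right)^{3}\right) = 3061 \left(-37 + 324^{2} + 324^{3}\right) = 3061 \left(-37 + 104976 + 34012224\right) = 3061 \cdot 34117163 = 104432635943$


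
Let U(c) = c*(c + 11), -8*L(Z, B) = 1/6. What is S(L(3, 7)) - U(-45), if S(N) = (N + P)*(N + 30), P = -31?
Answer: -5667791/2304 ≈ -2460.0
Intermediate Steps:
L(Z, B) = -1/48 (L(Z, B) = -⅛/6 = -⅛*⅙ = -1/48)
U(c) = c*(11 + c)
S(N) = (-31 + N)*(30 + N) (S(N) = (N - 31)*(N + 30) = (-31 + N)*(30 + N))
S(L(3, 7)) - U(-45) = (-930 + (-1/48)² - 1*(-1/48)) - (-45)*(11 - 45) = (-930 + 1/2304 + 1/48) - (-45)*(-34) = -2142671/2304 - 1*1530 = -2142671/2304 - 1530 = -5667791/2304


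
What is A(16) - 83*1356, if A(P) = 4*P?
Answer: -112484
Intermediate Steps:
A(16) - 83*1356 = 4*16 - 83*1356 = 64 - 112548 = -112484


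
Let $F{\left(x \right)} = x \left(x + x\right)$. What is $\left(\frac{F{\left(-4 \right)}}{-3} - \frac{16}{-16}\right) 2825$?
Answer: $- \frac{81925}{3} \approx -27308.0$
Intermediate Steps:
$F{\left(x \right)} = 2 x^{2}$ ($F{\left(x \right)} = x 2 x = 2 x^{2}$)
$\left(\frac{F{\left(-4 \right)}}{-3} - \frac{16}{-16}\right) 2825 = \left(\frac{2 \left(-4\right)^{2}}{-3} - \frac{16}{-16}\right) 2825 = \left(2 \cdot 16 \left(- \frac{1}{3}\right) - -1\right) 2825 = \left(32 \left(- \frac{1}{3}\right) + 1\right) 2825 = \left(- \frac{32}{3} + 1\right) 2825 = \left(- \frac{29}{3}\right) 2825 = - \frac{81925}{3}$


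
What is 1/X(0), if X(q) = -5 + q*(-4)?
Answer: -⅕ ≈ -0.20000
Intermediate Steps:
X(q) = -5 - 4*q
1/X(0) = 1/(-5 - 4*0) = 1/(-5 + 0) = 1/(-5) = -⅕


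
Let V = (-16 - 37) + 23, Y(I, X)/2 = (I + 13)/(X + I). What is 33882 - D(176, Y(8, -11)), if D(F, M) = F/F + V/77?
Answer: 2608867/77 ≈ 33881.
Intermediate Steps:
Y(I, X) = 2*(13 + I)/(I + X) (Y(I, X) = 2*((I + 13)/(X + I)) = 2*((13 + I)/(I + X)) = 2*(13 + I)/(I + X))
V = -30 (V = -53 + 23 = -30)
D(F, M) = 47/77 (D(F, M) = F/F - 30/77 = 1 - 30*1/77 = 1 - 30/77 = 47/77)
33882 - D(176, Y(8, -11)) = 33882 - 1*47/77 = 33882 - 47/77 = 2608867/77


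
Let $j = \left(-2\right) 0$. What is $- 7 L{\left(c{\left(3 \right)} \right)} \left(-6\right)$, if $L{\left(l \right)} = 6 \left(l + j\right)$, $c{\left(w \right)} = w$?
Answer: $756$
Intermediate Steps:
$j = 0$
$L{\left(l \right)} = 6 l$ ($L{\left(l \right)} = 6 \left(l + 0\right) = 6 l$)
$- 7 L{\left(c{\left(3 \right)} \right)} \left(-6\right) = - 7 \cdot 6 \cdot 3 \left(-6\right) = \left(-7\right) 18 \left(-6\right) = \left(-126\right) \left(-6\right) = 756$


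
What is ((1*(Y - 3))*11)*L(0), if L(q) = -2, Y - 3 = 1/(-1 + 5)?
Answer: -11/2 ≈ -5.5000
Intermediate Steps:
Y = 13/4 (Y = 3 + 1/(-1 + 5) = 3 + 1/4 = 3 + ¼ = 13/4 ≈ 3.2500)
((1*(Y - 3))*11)*L(0) = ((1*(13/4 - 3))*11)*(-2) = ((1*(¼))*11)*(-2) = ((¼)*11)*(-2) = (11/4)*(-2) = -11/2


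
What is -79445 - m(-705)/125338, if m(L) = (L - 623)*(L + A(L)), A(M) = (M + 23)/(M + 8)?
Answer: -3470506704177/43680293 ≈ -79453.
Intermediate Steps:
A(M) = (23 + M)/(8 + M)
m(L) = (-623 + L)*(L + (23 + L)/(8 + L)) (m(L) = (L - 623)*(L + (23 + L)/(8 + L)) = (-623 + L)*(L + (23 + L)/(8 + L)))
-79445 - m(-705)/125338 = -79445 - (-14329 + (-705)³ - 5584*(-705) - 614*(-705)²)/(8 - 705)/125338 = -79445 - (-14329 - 350402625 + 3936720 - 614*497025)/(-697)/125338 = -79445 - (-(-14329 - 350402625 + 3936720 - 305173350)/697)/125338 = -79445 - (-1/697*(-651653584))/125338 = -79445 - 651653584/(697*125338) = -79445 - 1*325826792/43680293 = -79445 - 325826792/43680293 = -3470506704177/43680293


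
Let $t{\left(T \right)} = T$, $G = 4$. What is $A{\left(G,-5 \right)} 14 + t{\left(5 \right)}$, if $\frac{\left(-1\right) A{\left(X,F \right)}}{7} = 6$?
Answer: $-583$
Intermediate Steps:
$A{\left(X,F \right)} = -42$ ($A{\left(X,F \right)} = \left(-7\right) 6 = -42$)
$A{\left(G,-5 \right)} 14 + t{\left(5 \right)} = \left(-42\right) 14 + 5 = -588 + 5 = -583$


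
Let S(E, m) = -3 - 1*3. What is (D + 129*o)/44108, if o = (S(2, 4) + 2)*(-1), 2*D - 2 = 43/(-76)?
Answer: 78541/6704416 ≈ 0.011715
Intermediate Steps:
D = 109/152 (D = 1 + (43/(-76))/2 = 1 + (43*(-1/76))/2 = 1 + (½)*(-43/76) = 1 - 43/152 = 109/152 ≈ 0.71710)
S(E, m) = -6 (S(E, m) = -3 - 3 = -6)
o = 4 (o = (-6 + 2)*(-1) = -4*(-1) = 4)
(D + 129*o)/44108 = (109/152 + 129*4)/44108 = (109/152 + 516)*(1/44108) = (78541/152)*(1/44108) = 78541/6704416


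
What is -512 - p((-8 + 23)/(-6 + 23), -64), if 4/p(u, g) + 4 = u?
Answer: -27068/53 ≈ -510.72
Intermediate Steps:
p(u, g) = 4/(-4 + u)
-512 - p((-8 + 23)/(-6 + 23), -64) = -512 - 4/(-4 + (-8 + 23)/(-6 + 23)) = -512 - 4/(-4 + 15/17) = -512 - 4/(-53/17) = -512 - 4*(-17)/53 = -512 - 1*(-68/53) = -512 + 68/53 = -27068/53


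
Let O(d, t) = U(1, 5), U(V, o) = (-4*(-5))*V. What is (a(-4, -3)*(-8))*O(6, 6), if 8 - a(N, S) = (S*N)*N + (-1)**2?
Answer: -8800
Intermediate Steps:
U(V, o) = 20*V
a(N, S) = 7 - S*N**2 (a(N, S) = 8 - ((S*N)*N + (-1)**2) = 8 - ((N*S)*N + 1) = 8 - (S*N**2 + 1) = 8 - (1 + S*N**2) = 8 + (-1 - S*N**2) = 7 - S*N**2)
O(d, t) = 20 (O(d, t) = 20*1 = 20)
(a(-4, -3)*(-8))*O(6, 6) = ((7 - 1*(-3)*(-4)**2)*(-8))*20 = ((7 - 1*(-3)*16)*(-8))*20 = ((7 + 48)*(-8))*20 = (55*(-8))*20 = -440*20 = -8800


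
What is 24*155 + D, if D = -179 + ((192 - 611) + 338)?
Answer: 3460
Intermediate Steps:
D = -260 (D = -179 + (-419 + 338) = -179 - 81 = -260)
24*155 + D = 24*155 - 260 = 3720 - 260 = 3460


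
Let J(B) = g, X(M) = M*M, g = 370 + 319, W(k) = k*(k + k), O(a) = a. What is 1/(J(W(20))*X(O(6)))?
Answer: 1/24804 ≈ 4.0316e-5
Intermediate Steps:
W(k) = 2*k² (W(k) = k*(2*k) = 2*k²)
g = 689
X(M) = M²
J(B) = 689
1/(J(W(20))*X(O(6))) = 1/(689*6²) = 1/(689*36) = 1/24804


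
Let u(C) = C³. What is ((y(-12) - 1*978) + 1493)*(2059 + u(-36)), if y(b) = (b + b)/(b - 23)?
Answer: -114990179/5 ≈ -2.2998e+7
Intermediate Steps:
y(b) = 2*b/(-23 + b) (y(b) = (2*b)/(-23 + b) = 2*b/(-23 + b))
((y(-12) - 1*978) + 1493)*(2059 + u(-36)) = ((2*(-12)/(-23 - 12) - 1*978) + 1493)*(2059 + (-36)³) = ((2*(-12)/(-35) - 978) + 1493)*(2059 - 46656) = ((2*(-12)*(-1/35) - 978) + 1493)*(-44597) = ((24/35 - 978) + 1493)*(-44597) = (-34206/35 + 1493)*(-44597) = (18049/35)*(-44597) = -114990179/5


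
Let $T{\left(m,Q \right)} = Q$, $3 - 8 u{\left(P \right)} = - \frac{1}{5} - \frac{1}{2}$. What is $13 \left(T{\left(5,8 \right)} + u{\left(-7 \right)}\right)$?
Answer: $\frac{8801}{80} \approx 110.01$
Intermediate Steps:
$u{\left(P \right)} = \frac{37}{80}$ ($u{\left(P \right)} = \frac{3}{8} - \frac{- \frac{1}{5} - \frac{1}{2}}{8} = \frac{3}{8} - - \frac{7}{80} = \frac{3}{8} + \frac{7}{80} = \frac{37}{80}$)
$13 \left(T{\left(5,8 \right)} + u{\left(-7 \right)}\right) = 13 \left(8 + \frac{37}{80}\right) = 13 \cdot \frac{677}{80} = \frac{8801}{80}$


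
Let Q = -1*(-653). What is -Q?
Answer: -653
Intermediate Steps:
Q = 653
-Q = -1*653 = -653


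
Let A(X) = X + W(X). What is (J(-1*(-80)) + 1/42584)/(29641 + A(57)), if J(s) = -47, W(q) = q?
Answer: -2001447/1267086920 ≈ -0.0015796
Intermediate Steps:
A(X) = 2*X (A(X) = X + X = 2*X)
(J(-1*(-80)) + 1/42584)/(29641 + A(57)) = (-47 + 1/42584)/(29641 + 2*57) = (-47 + 1/42584)/(29641 + 114) = -2001447/42584/29755 = -2001447/42584*1/29755 = -2001447/1267086920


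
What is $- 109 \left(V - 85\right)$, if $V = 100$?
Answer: $-1635$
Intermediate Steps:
$- 109 \left(V - 85\right) = - 109 \left(100 - 85\right) = \left(-109\right) 15 = -1635$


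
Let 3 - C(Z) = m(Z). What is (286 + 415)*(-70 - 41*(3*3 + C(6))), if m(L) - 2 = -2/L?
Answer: -1038181/3 ≈ -3.4606e+5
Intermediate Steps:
m(L) = 2 - 2/L
C(Z) = 1 + 2/Z (C(Z) = 3 - (2 - 2/Z) = 3 + (-2 + 2/Z) = 1 + 2/Z)
(286 + 415)*(-70 - 41*(3*3 + C(6))) = (286 + 415)*(-70 - 41*(3*3 + (2 + 6)/6)) = 701*(-70 - 41*(9 + (⅙)*8)) = 701*(-70 - 41*(9 + 4/3)) = 701*(-70 - 41*31/3) = 701*(-70 - 1271/3) = 701*(-1481/3) = -1038181/3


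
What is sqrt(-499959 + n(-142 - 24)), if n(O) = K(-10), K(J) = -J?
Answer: I*sqrt(499949) ≈ 707.07*I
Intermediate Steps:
n(O) = 10 (n(O) = -1*(-10) = 10)
sqrt(-499959 + n(-142 - 24)) = sqrt(-499959 + 10) = sqrt(-499949) = I*sqrt(499949)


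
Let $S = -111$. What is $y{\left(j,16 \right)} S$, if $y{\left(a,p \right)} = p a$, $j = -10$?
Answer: $17760$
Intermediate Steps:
$y{\left(a,p \right)} = a p$
$y{\left(j,16 \right)} S = \left(-10\right) 16 \left(-111\right) = \left(-160\right) \left(-111\right) = 17760$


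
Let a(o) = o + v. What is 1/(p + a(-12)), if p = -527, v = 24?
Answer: -1/515 ≈ -0.0019417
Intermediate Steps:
a(o) = 24 + o (a(o) = o + 24 = 24 + o)
1/(p + a(-12)) = 1/(-527 + (24 - 12)) = 1/(-527 + 12) = 1/(-515) = -1/515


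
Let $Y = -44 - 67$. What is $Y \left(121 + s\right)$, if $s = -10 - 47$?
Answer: $-7104$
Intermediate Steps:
$s = -57$ ($s = -10 - 47 = -57$)
$Y = -111$
$Y \left(121 + s\right) = - 111 \left(121 - 57\right) = \left(-111\right) 64 = -7104$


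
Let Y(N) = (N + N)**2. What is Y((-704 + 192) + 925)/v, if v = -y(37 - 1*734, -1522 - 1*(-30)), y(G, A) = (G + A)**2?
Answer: -682276/4791721 ≈ -0.14239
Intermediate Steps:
y(G, A) = (A + G)**2
Y(N) = 4*N**2 (Y(N) = (2*N)**2 = 4*N**2)
v = -4791721 (v = -((-1522 - 1*(-30)) + (37 - 1*734))**2 = -((-1522 + 30) + (37 - 734))**2 = -(-1492 - 697)**2 = -1*(-2189)**2 = -1*4791721 = -4791721)
Y((-704 + 192) + 925)/v = (4*((-704 + 192) + 925)**2)/(-4791721) = (4*(-512 + 925)**2)*(-1/4791721) = (4*413**2)*(-1/4791721) = (4*170569)*(-1/4791721) = 682276*(-1/4791721) = -682276/4791721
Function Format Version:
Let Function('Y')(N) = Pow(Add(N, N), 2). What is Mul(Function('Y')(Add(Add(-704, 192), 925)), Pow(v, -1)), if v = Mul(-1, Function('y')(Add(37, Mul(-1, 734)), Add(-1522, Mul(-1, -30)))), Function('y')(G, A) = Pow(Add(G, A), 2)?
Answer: Rational(-682276, 4791721) ≈ -0.14239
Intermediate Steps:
Function('y')(G, A) = Pow(Add(A, G), 2)
Function('Y')(N) = Mul(4, Pow(N, 2)) (Function('Y')(N) = Pow(Mul(2, N), 2) = Mul(4, Pow(N, 2)))
v = -4791721 (v = Mul(-1, Pow(Add(Add(-1522, Mul(-1, -30)), Add(37, Mul(-1, 734))), 2)) = Mul(-1, Pow(Add(Add(-1522, 30), Add(37, -734)), 2)) = Mul(-1, Pow(Add(-1492, -697), 2)) = Mul(-1, Pow(-2189, 2)) = Mul(-1, 4791721) = -4791721)
Mul(Function('Y')(Add(Add(-704, 192), 925)), Pow(v, -1)) = Mul(Mul(4, Pow(Add(Add(-704, 192), 925), 2)), Pow(-4791721, -1)) = Mul(Mul(4, Pow(Add(-512, 925), 2)), Rational(-1, 4791721)) = Mul(Mul(4, Pow(413, 2)), Rational(-1, 4791721)) = Mul(Mul(4, 170569), Rational(-1, 4791721)) = Mul(682276, Rational(-1, 4791721)) = Rational(-682276, 4791721)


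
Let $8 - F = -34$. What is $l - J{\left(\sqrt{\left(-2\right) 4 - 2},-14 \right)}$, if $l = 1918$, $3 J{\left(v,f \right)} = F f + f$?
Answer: $\frac{6356}{3} \approx 2118.7$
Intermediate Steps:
$F = 42$ ($F = 8 - -34 = 8 + 34 = 42$)
$J{\left(v,f \right)} = \frac{43 f}{3}$ ($J{\left(v,f \right)} = \frac{42 f + f}{3} = \frac{43 f}{3}$)
$l - J{\left(\sqrt{\left(-2\right) 4 - 2},-14 \right)} = 1918 - \frac{43}{3} \left(-14\right) = 1918 - - \frac{602}{3} = 1918 + \frac{602}{3} = \frac{6356}{3}$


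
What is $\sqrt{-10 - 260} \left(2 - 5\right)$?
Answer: $- 9 i \sqrt{30} \approx - 49.295 i$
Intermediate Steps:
$\sqrt{-10 - 260} \left(2 - 5\right) = \sqrt{-270} \left(-3\right) = 3 i \sqrt{30} \left(-3\right) = - 9 i \sqrt{30}$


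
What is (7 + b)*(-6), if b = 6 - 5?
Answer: -48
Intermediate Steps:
b = 1
(7 + b)*(-6) = (7 + 1)*(-6) = 8*(-6) = -48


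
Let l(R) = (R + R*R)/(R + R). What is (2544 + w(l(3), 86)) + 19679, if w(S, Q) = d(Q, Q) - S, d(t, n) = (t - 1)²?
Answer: 29446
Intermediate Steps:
d(t, n) = (-1 + t)²
l(R) = (R + R²)/(2*R) (l(R) = (R + R²)/((2*R)) = (R + R²)*(1/(2*R)) = (R + R²)/(2*R))
w(S, Q) = (-1 + Q)² - S
(2544 + w(l(3), 86)) + 19679 = (2544 + ((-1 + 86)² - (½ + (½)*3))) + 19679 = (2544 + (85² - (½ + 3/2))) + 19679 = (2544 + (7225 - 1*2)) + 19679 = (2544 + (7225 - 2)) + 19679 = (2544 + 7223) + 19679 = 9767 + 19679 = 29446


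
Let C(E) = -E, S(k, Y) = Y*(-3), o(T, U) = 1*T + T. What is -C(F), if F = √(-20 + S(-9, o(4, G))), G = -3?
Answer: 2*I*√11 ≈ 6.6332*I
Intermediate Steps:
o(T, U) = 2*T (o(T, U) = T + T = 2*T)
S(k, Y) = -3*Y
F = 2*I*√11 (F = √(-20 - 6*4) = √(-20 - 3*8) = √(-20 - 24) = √(-44) = 2*I*√11 ≈ 6.6332*I)
-C(F) = -(-1)*2*I*√11 = -(-2)*I*√11 = 2*I*√11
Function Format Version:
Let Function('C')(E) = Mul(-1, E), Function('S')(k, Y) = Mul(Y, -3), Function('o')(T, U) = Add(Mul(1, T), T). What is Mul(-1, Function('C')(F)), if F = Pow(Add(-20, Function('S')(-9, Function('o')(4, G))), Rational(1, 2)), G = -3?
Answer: Mul(2, I, Pow(11, Rational(1, 2))) ≈ Mul(6.6332, I)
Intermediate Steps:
Function('o')(T, U) = Mul(2, T) (Function('o')(T, U) = Add(T, T) = Mul(2, T))
Function('S')(k, Y) = Mul(-3, Y)
F = Mul(2, I, Pow(11, Rational(1, 2))) (F = Pow(Add(-20, Mul(-3, Mul(2, 4))), Rational(1, 2)) = Pow(Add(-20, Mul(-3, 8)), Rational(1, 2)) = Pow(Add(-20, -24), Rational(1, 2)) = Pow(-44, Rational(1, 2)) = Mul(2, I, Pow(11, Rational(1, 2))) ≈ Mul(6.6332, I))
Mul(-1, Function('C')(F)) = Mul(-1, Mul(-1, Mul(2, I, Pow(11, Rational(1, 2))))) = Mul(-1, Mul(-2, I, Pow(11, Rational(1, 2)))) = Mul(2, I, Pow(11, Rational(1, 2)))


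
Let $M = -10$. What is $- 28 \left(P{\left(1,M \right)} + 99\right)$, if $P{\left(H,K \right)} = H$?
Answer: $-2800$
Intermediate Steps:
$- 28 \left(P{\left(1,M \right)} + 99\right) = - 28 \left(1 + 99\right) = \left(-28\right) 100 = -2800$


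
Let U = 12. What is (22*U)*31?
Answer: 8184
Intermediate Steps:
(22*U)*31 = (22*12)*31 = 264*31 = 8184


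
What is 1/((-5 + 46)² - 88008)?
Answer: -1/86327 ≈ -1.1584e-5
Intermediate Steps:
1/((-5 + 46)² - 88008) = 1/(41² - 88008) = 1/(1681 - 88008) = 1/(-86327) = -1/86327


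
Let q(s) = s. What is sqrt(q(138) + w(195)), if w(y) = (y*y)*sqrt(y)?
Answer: sqrt(138 + 38025*sqrt(195)) ≈ 728.79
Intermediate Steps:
w(y) = y**(5/2) (w(y) = y**2*sqrt(y) = y**(5/2))
sqrt(q(138) + w(195)) = sqrt(138 + 195**(5/2)) = sqrt(138 + 38025*sqrt(195))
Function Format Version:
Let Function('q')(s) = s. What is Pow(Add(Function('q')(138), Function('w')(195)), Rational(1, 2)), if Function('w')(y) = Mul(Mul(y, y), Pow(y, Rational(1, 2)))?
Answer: Pow(Add(138, Mul(38025, Pow(195, Rational(1, 2)))), Rational(1, 2)) ≈ 728.79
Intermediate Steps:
Function('w')(y) = Pow(y, Rational(5, 2)) (Function('w')(y) = Mul(Pow(y, 2), Pow(y, Rational(1, 2))) = Pow(y, Rational(5, 2)))
Pow(Add(Function('q')(138), Function('w')(195)), Rational(1, 2)) = Pow(Add(138, Pow(195, Rational(5, 2))), Rational(1, 2)) = Pow(Add(138, Mul(38025, Pow(195, Rational(1, 2)))), Rational(1, 2))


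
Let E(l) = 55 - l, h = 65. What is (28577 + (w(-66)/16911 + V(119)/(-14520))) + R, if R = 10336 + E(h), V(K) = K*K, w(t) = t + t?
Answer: 353788946587/9094360 ≈ 38902.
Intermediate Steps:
w(t) = 2*t
V(K) = K**2
R = 10326 (R = 10336 + (55 - 1*65) = 10336 + (55 - 65) = 10336 - 10 = 10326)
(28577 + (w(-66)/16911 + V(119)/(-14520))) + R = (28577 + ((2*(-66))/16911 + 119**2/(-14520))) + 10326 = (28577 + (-132*1/16911 + 14161*(-1/14520))) + 10326 = (28577 + (-44/5637 - 14161/14520)) + 10326 = (28577 - 8940493/9094360) + 10326 = 259880585227/9094360 + 10326 = 353788946587/9094360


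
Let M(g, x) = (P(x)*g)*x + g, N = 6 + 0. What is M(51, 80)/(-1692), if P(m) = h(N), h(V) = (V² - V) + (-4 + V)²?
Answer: -15419/188 ≈ -82.016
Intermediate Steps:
N = 6
h(V) = V² + (-4 + V)² - V
P(m) = 34 (P(m) = 6² + (-4 + 6)² - 1*6 = 36 + 2² - 6 = 36 + 4 - 6 = 34)
M(g, x) = g + 34*g*x (M(g, x) = (34*g)*x + g = 34*g*x + g = g + 34*g*x)
M(51, 80)/(-1692) = (51*(1 + 34*80))/(-1692) = (51*(1 + 2720))*(-1/1692) = (51*2721)*(-1/1692) = 138771*(-1/1692) = -15419/188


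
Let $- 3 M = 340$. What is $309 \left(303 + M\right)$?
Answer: $58607$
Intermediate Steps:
$M = - \frac{340}{3}$ ($M = \left(- \frac{1}{3}\right) 340 = - \frac{340}{3} \approx -113.33$)
$309 \left(303 + M\right) = 309 \left(303 - \frac{340}{3}\right) = 309 \cdot \frac{569}{3} = 58607$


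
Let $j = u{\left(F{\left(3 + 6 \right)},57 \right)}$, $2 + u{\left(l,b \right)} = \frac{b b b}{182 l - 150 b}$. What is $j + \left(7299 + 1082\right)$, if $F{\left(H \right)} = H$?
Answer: $\frac{2138165}{256} \approx 8352.2$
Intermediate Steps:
$u{\left(l,b \right)} = -2 + \frac{b^{3}}{- 150 b + 182 l}$ ($u{\left(l,b \right)} = -2 + \frac{b b b}{182 l - 150 b} = -2 + \frac{b^{2} b}{- 150 b + 182 l} = -2 + \frac{b^{3}}{- 150 b + 182 l}$)
$j = - \frac{7371}{256}$ ($j = \frac{- 57^{3} - 17100 + 364 \left(3 + 6\right)}{2 \left(- 91 \left(3 + 6\right) + 75 \cdot 57\right)} = \frac{\left(-1\right) 185193 - 17100 + 364 \cdot 9}{2 \left(\left(-91\right) 9 + 4275\right)} = \frac{-185193 - 17100 + 3276}{2 \left(-819 + 4275\right)} = \frac{1}{2} \cdot \frac{1}{3456} \left(-199017\right) = - \frac{7371}{256} \approx -28.793$)
$j + \left(7299 + 1082\right) = - \frac{7371}{256} + \left(7299 + 1082\right) = - \frac{7371}{256} + 8381 = \frac{2138165}{256}$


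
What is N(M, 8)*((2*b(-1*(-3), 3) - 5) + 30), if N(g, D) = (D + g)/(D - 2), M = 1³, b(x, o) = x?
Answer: 93/2 ≈ 46.500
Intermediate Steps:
M = 1
N(g, D) = (D + g)/(-2 + D)
N(M, 8)*((2*b(-1*(-3), 3) - 5) + 30) = ((8 + 1)/(-2 + 8))*((2*(-1*(-3)) - 5) + 30) = (9/6)*((2*3 - 5) + 30) = ((⅙)*9)*((6 - 5) + 30) = 3*(1 + 30)/2 = (3/2)*31 = 93/2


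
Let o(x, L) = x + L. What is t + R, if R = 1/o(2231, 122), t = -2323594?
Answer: -5467416681/2353 ≈ -2.3236e+6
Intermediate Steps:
o(x, L) = L + x
R = 1/2353 (R = 1/(122 + 2231) = 1/2353 ≈ 0.00042499)
t + R = -2323594 + 1/2353 = -5467416681/2353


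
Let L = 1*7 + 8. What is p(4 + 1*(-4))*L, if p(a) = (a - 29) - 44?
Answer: -1095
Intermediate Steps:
p(a) = -73 + a (p(a) = (-29 + a) - 44 = -73 + a)
L = 15 (L = 7 + 8 = 15)
p(4 + 1*(-4))*L = (-73 + (4 + 1*(-4)))*15 = (-73 + (4 - 4))*15 = (-73 + 0)*15 = -73*15 = -1095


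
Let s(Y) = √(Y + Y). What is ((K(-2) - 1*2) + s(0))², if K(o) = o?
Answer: 16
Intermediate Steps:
s(Y) = √2*√Y (s(Y) = √(2*Y) = √2*√Y)
((K(-2) - 1*2) + s(0))² = ((-2 - 1*2) + √2*√0)² = ((-2 - 2) + √2*0)² = (-4 + 0)² = (-4)² = 16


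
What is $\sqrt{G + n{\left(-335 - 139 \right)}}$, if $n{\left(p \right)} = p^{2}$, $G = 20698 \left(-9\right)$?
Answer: $9 \sqrt{474} \approx 195.94$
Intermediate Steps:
$G = -186282$
$\sqrt{G + n{\left(-335 - 139 \right)}} = \sqrt{-186282 + \left(-335 - 139\right)^{2}} = \sqrt{-186282 + \left(-474\right)^{2}} = \sqrt{-186282 + 224676} = \sqrt{38394} = 9 \sqrt{474}$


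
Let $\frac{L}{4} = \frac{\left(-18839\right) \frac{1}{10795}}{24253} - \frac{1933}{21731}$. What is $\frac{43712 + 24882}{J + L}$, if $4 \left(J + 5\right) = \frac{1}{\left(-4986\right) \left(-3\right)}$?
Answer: $- \frac{23350031703168000594480}{1823257845989164507} \approx -12807.0$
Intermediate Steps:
$J = - \frac{299159}{59832}$ ($J = -5 + \frac{1}{4 \left(\left(-4986\right) \left(-3\right)\right)} = -5 + \frac{1}{4 \cdot 14958} = -5 + \frac{1}{4} \cdot \frac{1}{14958} = -5 + \frac{1}{59832} = - \frac{299159}{59832} \approx -5.0$)
$L = - \frac{2025961257056}{5689417774685}$ ($L = 4 \left(\frac{\left(-18839\right) \frac{1}{10795}}{24253} - \frac{1933}{21731}\right) = 4 \left(\left(-18839\right) \frac{1}{10795} \cdot \frac{1}{24253} - \frac{1933}{21731}\right) = 4 \left(\left(- \frac{18839}{10795}\right) \frac{1}{24253} - \frac{1933}{21731}\right) = 4 \left(- \frac{18839}{261811135} - \frac{1933}{21731}\right) = 4 \left(- \frac{506490314264}{5689417774685}\right) = - \frac{2025961257056}{5689417774685} \approx -0.35609$)
$\frac{43712 + 24882}{J + L} = \frac{43712 + 24882}{- \frac{299159}{59832} - \frac{2025961257056}{5689417774685}} = \frac{68594}{- \frac{1823257845989164507}{340409244294952920}} = 68594 \left(- \frac{340409244294952920}{1823257845989164507}\right) = - \frac{23350031703168000594480}{1823257845989164507}$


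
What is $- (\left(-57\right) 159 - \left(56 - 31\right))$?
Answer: $9088$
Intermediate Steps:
$- (\left(-57\right) 159 - \left(56 - 31\right)) = - (-9063 - \left(56 - 31\right)) = - (-9063 - 25) = \left(-1\right) \left(-9088\right) = 9088$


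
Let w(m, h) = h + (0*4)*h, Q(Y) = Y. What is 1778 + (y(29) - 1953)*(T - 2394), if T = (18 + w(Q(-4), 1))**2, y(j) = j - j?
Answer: 3972227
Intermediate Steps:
w(m, h) = h (w(m, h) = h + 0*h = h + 0 = h)
y(j) = 0
T = 361 (T = (18 + 1)**2 = 19**2 = 361)
1778 + (y(29) - 1953)*(T - 2394) = 1778 + (0 - 1953)*(361 - 2394) = 1778 - 1953*(-2033) = 1778 + 3970449 = 3972227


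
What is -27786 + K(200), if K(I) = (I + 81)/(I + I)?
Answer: -11114119/400 ≈ -27785.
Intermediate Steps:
K(I) = (81 + I)/(2*I) (K(I) = (81 + I)/((2*I)) = (81 + I)*(1/(2*I)) = (81 + I)/(2*I))
-27786 + K(200) = -27786 + (1/2)*(81 + 200)/200 = -27786 + (1/2)*(1/200)*281 = -27786 + 281/400 = -11114119/400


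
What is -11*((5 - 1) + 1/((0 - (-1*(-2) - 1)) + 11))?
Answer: -451/10 ≈ -45.100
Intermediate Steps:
-11*((5 - 1) + 1/((0 - (-1*(-2) - 1)) + 11)) = -11*(4 + 1/((0 - (2 - 1)) + 11)) = -11*(4 + 1/((0 - 1*1) + 11)) = -11*(4 + 1/((0 - 1) + 11)) = -11*(4 + 1/(-1 + 11)) = -11*(4 + 1/10) = -11*(4 + ⅒) = -11*41/10 = -451/10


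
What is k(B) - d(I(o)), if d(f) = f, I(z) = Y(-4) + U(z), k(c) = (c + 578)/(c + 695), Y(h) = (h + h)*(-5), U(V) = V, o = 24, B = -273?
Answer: -26703/422 ≈ -63.277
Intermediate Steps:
Y(h) = -10*h (Y(h) = (2*h)*(-5) = -10*h)
k(c) = (578 + c)/(695 + c)
I(z) = 40 + z (I(z) = -10*(-4) + z = 40 + z)
k(B) - d(I(o)) = (578 - 273)/(695 - 273) - (40 + 24) = 305/422 - 1*64 = (1/422)*305 - 64 = 305/422 - 64 = -26703/422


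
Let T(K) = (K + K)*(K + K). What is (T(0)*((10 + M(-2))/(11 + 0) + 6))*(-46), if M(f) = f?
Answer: 0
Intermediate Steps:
T(K) = 4*K² (T(K) = (2*K)*(2*K) = 4*K²)
(T(0)*((10 + M(-2))/(11 + 0) + 6))*(-46) = ((4*0²)*((10 - 2)/(11 + 0) + 6))*(-46) = ((4*0)*(8/11 + 6))*(-46) = (0*(8*(1/11) + 6))*(-46) = (0*(8/11 + 6))*(-46) = (0*(74/11))*(-46) = 0*(-46) = 0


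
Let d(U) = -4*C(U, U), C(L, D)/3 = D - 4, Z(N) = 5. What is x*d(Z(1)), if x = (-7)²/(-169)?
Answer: 588/169 ≈ 3.4793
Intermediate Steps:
C(L, D) = -12 + 3*D (C(L, D) = 3*(D - 4) = 3*(-4 + D) = -12 + 3*D)
x = -49/169 (x = 49*(-1/169) = -49/169 ≈ -0.28994)
d(U) = 48 - 12*U (d(U) = -4*(-12 + 3*U) = 48 - 12*U)
x*d(Z(1)) = -49*(48 - 12*5)/169 = -49*(48 - 60)/169 = -49/169*(-12) = 588/169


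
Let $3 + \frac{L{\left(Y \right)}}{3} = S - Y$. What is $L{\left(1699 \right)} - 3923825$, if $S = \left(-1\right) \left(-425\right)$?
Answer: $-3927656$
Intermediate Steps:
$S = 425$
$L{\left(Y \right)} = 1266 - 3 Y$ ($L{\left(Y \right)} = -9 + 3 \left(425 - Y\right) = -9 - \left(-1275 + 3 Y\right) = 1266 - 3 Y$)
$L{\left(1699 \right)} - 3923825 = \left(1266 - 5097\right) - 3923825 = -3831 - 3923825 = -3927656$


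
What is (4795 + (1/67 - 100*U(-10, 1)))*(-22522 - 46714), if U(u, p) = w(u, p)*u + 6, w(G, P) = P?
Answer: -24098697576/67 ≈ -3.5968e+8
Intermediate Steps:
U(u, p) = 6 + p*u (U(u, p) = p*u + 6 = 6 + p*u)
(4795 + (1/67 - 100*U(-10, 1)))*(-22522 - 46714) = (4795 + (1/67 - 100*(6 + 1*(-10))))*(-22522 - 46714) = (4795 + (1/67 - 100*(6 - 10)))*(-69236) = (4795 + (1/67 - 100*(-4)))*(-69236) = (4795 + (1/67 + 400))*(-69236) = (4795 + 26801/67)*(-69236) = (348066/67)*(-69236) = -24098697576/67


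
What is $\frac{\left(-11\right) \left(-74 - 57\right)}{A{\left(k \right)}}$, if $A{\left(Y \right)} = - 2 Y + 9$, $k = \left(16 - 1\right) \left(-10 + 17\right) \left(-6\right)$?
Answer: $\frac{1441}{1269} \approx 1.1355$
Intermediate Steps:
$k = -630$ ($k = 15 \cdot 7 \left(-6\right) = 105 \left(-6\right) = -630$)
$A{\left(Y \right)} = 9 - 2 Y$
$\frac{\left(-11\right) \left(-74 - 57\right)}{A{\left(k \right)}} = \frac{\left(-11\right) \left(-74 - 57\right)}{9 - -1260} = \frac{\left(-11\right) \left(-131\right)}{9 + 1260} = \frac{1441}{1269}$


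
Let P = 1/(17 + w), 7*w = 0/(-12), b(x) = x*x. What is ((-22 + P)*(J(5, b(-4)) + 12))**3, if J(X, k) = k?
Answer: -1139201608384/4913 ≈ -2.3188e+8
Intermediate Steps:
b(x) = x**2
w = 0 (w = (0/(-12))/7 = (0*(-1/12))/7 = (1/7)*0 = 0)
P = 1/17 (P = 1/(17 + 0) = 1/17 ≈ 0.058824)
((-22 + P)*(J(5, b(-4)) + 12))**3 = ((-22 + 1/17)*((-4)**2 + 12))**3 = (-373*(16 + 12)/17)**3 = (-373/17*28)**3 = (-10444/17)**3 = -1139201608384/4913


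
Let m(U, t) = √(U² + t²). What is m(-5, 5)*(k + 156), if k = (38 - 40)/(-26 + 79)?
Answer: 41330*√2/53 ≈ 1102.8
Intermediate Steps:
k = -2/53 ≈ -0.037736
m(-5, 5)*(k + 156) = √((-5)² + 5²)*(-2/53 + 156) = √(25 + 25)*(8266/53) = √50*(8266/53) = (5*√2)*(8266/53) = 41330*√2/53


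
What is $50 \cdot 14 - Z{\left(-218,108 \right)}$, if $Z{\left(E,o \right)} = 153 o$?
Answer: $-15824$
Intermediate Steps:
$50 \cdot 14 - Z{\left(-218,108 \right)} = 50 \cdot 14 - 153 \cdot 108 = 700 - 16524 = -15824$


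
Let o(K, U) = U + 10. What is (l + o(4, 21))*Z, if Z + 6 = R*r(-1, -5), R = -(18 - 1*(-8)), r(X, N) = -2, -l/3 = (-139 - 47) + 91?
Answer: 14536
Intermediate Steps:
o(K, U) = 10 + U
l = 285 (l = -3*((-139 - 47) + 91) = -3*(-186 + 91) = -3*(-95) = 285)
R = -26 (R = -(18 + 8) = -1*26 = -26)
Z = 46 (Z = -6 - 26*(-2) = -6 + 52 = 46)
(l + o(4, 21))*Z = (285 + (10 + 21))*46 = (285 + 31)*46 = 316*46 = 14536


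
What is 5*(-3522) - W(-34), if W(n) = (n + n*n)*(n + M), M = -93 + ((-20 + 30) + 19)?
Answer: 92346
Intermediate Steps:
M = -64 (M = -93 + (10 + 19) = -93 + 29 = -64)
W(n) = (-64 + n)*(n + n**2) (W(n) = (n + n*n)*(n - 64) = (n + n**2)*(-64 + n) = (-64 + n)*(n + n**2))
5*(-3522) - W(-34) = 5*(-3522) - (-34)*(-64 + (-34)**2 - 63*(-34)) = -17610 - (-34)*(-64 + 1156 + 2142) = -17610 - (-34)*3234 = -17610 - 1*(-109956) = -17610 + 109956 = 92346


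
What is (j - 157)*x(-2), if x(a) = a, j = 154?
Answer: 6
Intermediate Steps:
(j - 157)*x(-2) = (154 - 157)*(-2) = -3*(-2) = 6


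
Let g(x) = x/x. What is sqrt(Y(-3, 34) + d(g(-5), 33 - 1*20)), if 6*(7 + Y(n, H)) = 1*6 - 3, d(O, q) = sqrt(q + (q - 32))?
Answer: sqrt(-26 + 4*I*sqrt(6))/2 ≈ 0.47235 + 2.5929*I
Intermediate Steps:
g(x) = 1
d(O, q) = sqrt(-32 + 2*q) (d(O, q) = sqrt(q + (-32 + q)) = sqrt(-32 + 2*q))
Y(n, H) = -13/2 (Y(n, H) = -7 + (1*6 - 3)/6 = -7 + (6 - 3)/6 = -7 + (1/6)*3 = -7 + 1/2 = -13/2)
sqrt(Y(-3, 34) + d(g(-5), 33 - 1*20)) = sqrt(-13/2 + sqrt(-32 + 2*(33 - 1*20))) = sqrt(-13/2 + sqrt(-32 + 2*(33 - 20))) = sqrt(-13/2 + sqrt(-32 + 2*13)) = sqrt(-13/2 + sqrt(-32 + 26)) = sqrt(-13/2 + sqrt(-6)) = sqrt(-13/2 + I*sqrt(6))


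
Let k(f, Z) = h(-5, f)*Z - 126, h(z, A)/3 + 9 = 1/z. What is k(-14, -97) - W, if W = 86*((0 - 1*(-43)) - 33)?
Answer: 8456/5 ≈ 1691.2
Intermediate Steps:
h(z, A) = -27 + 3/z
k(f, Z) = -126 - 138*Z/5 (k(f, Z) = (-27 + 3/(-5))*Z - 126 = (-27 + 3*(-⅕))*Z - 126 = (-27 - ⅗)*Z - 126 = -138*Z/5 - 126 = -126 - 138*Z/5)
W = 860 (W = 86*((0 + 43) - 33) = 86*(43 - 33) = 86*10 = 860)
k(-14, -97) - W = (-126 - 138/5*(-97)) - 1*860 = (-126 + 13386/5) - 860 = 12756/5 - 860 = 8456/5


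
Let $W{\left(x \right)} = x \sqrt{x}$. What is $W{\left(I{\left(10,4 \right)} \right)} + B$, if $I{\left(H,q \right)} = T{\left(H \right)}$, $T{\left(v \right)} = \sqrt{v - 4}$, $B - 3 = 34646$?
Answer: $34649 + 6^{\frac{3}{4}} \approx 34653.0$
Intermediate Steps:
$B = 34649$ ($B = 3 + 34646 = 34649$)
$T{\left(v \right)} = \sqrt{-4 + v}$
$I{\left(H,q \right)} = \sqrt{-4 + H}$
$W{\left(x \right)} = x^{\frac{3}{2}}$
$W{\left(I{\left(10,4 \right)} \right)} + B = \left(\sqrt{-4 + 10}\right)^{\frac{3}{2}} + 34649 = \left(\sqrt{6}\right)^{\frac{3}{2}} + 34649 = 6^{\frac{3}{4}} + 34649 = 34649 + 6^{\frac{3}{4}}$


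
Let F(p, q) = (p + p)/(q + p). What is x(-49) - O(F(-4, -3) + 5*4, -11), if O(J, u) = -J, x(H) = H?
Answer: -195/7 ≈ -27.857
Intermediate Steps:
F(p, q) = 2*p/(p + q) (F(p, q) = (2*p)/(p + q) = 2*p/(p + q))
x(-49) - O(F(-4, -3) + 5*4, -11) = -49 - (-1)*(2*(-4)/(-4 - 3) + 5*4) = -49 - (-1)*(2*(-4)/(-7) + 20) = -49 - (-1)*(2*(-4)*(-⅐) + 20) = -49 - (-1)*(8/7 + 20) = -49 - (-1)*148/7 = -49 - 1*(-148/7) = -49 + 148/7 = -195/7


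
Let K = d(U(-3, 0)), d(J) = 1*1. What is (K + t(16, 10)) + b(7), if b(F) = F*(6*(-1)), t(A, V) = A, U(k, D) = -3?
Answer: -25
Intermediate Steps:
d(J) = 1
K = 1
b(F) = -6*F (b(F) = F*(-6) = -6*F)
(K + t(16, 10)) + b(7) = (1 + 16) - 6*7 = 17 - 42 = -25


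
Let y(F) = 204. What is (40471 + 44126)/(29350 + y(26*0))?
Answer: 84597/29554 ≈ 2.8625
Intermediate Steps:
(40471 + 44126)/(29350 + y(26*0)) = (40471 + 44126)/(29350 + 204) = 84597/29554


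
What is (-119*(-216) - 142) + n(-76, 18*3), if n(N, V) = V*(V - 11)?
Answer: 27884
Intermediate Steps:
n(N, V) = V*(-11 + V)
(-119*(-216) - 142) + n(-76, 18*3) = (-119*(-216) - 142) + (18*3)*(-11 + 18*3) = (25704 - 142) + 54*(-11 + 54) = 25562 + 54*43 = 25562 + 2322 = 27884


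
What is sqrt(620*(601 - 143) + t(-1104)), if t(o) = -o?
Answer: 2*sqrt(71266) ≈ 533.91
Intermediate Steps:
sqrt(620*(601 - 143) + t(-1104)) = sqrt(620*(601 - 143) - 1*(-1104)) = sqrt(620*458 + 1104) = sqrt(283960 + 1104) = sqrt(285064) = 2*sqrt(71266)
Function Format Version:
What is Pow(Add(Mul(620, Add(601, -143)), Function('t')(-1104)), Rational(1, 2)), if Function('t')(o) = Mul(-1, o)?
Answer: Mul(2, Pow(71266, Rational(1, 2))) ≈ 533.91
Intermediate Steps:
Pow(Add(Mul(620, Add(601, -143)), Function('t')(-1104)), Rational(1, 2)) = Pow(Add(Mul(620, Add(601, -143)), Mul(-1, -1104)), Rational(1, 2)) = Pow(Add(Mul(620, 458), 1104), Rational(1, 2)) = Pow(Add(283960, 1104), Rational(1, 2)) = Pow(285064, Rational(1, 2)) = Mul(2, Pow(71266, Rational(1, 2)))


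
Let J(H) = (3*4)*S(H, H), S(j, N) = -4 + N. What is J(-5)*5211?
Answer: -562788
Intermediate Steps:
J(H) = -48 + 12*H (J(H) = (3*4)*(-4 + H) = 12*(-4 + H) = -48 + 12*H)
J(-5)*5211 = (-48 + 12*(-5))*5211 = (-48 - 60)*5211 = -108*5211 = -562788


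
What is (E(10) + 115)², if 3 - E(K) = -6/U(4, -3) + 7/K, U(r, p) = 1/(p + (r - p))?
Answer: 1996569/100 ≈ 19966.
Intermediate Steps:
U(r, p) = 1/r
E(K) = 27 - 7/K (E(K) = 3 - (-6/(1/4) + 7/K) = 3 - (-6/¼ + 7/K) = 3 - (-6*4 + 7/K) = 3 - (-24 + 7/K) = 3 + (24 - 7/K) = 27 - 7/K)
(E(10) + 115)² = ((27 - 7/10) + 115)² = (263/10 + 115)² = (1413/10)² = 1996569/100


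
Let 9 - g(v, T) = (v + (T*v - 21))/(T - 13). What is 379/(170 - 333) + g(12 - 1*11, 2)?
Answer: 9034/1793 ≈ 5.0385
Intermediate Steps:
g(v, T) = 9 - (-21 + v + T*v)/(-13 + T) (g(v, T) = 9 - (v + (T*v - 21))/(T - 13) = 9 - (v + (-21 + T*v))/(-13 + T) = 9 - (-21 + v + T*v)/(-13 + T))
379/(170 - 333) + g(12 - 1*11, 2) = 379/(170 - 333) + (-96 - (12 - 1*11) + 9*2 - 1*2*(12 - 1*11))/(-13 + 2) = 379/(-163) + (-96 - (12 - 11) + 18 - 1*2*(12 - 11))/(-11) = 379*(-1/163) - (-96 - 1*1 + 18 - 1*2*1)/11 = -379/163 - (-96 - 1 + 18 - 2)/11 = -379/163 - 1/11*(-81) = -379/163 + 81/11 = 9034/1793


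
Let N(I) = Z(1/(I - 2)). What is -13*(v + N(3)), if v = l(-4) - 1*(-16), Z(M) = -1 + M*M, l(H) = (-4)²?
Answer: -416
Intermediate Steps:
l(H) = 16
Z(M) = -1 + M²
N(I) = -1 + (-2 + I)⁻² (N(I) = -1 + (1/(I - 2))² = -1 + (1/(-2 + I))² = -1 + (-2 + I)⁻²)
v = 32 (v = 16 - 1*(-16) = 16 + 16 = 32)
-13*(v + N(3)) = -13*(32 + (-1 + (-2 + 3)⁻²)) = -13*(32 + (-1 + 1⁻²)) = -13*(32 + (-1 + 1)) = -13*(32 + 0) = -13*32 = -416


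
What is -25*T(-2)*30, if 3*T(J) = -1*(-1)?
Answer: -250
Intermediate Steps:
T(J) = ⅓ (T(J) = (-1*(-1))/3 = (⅓)*1 = ⅓)
-25*T(-2)*30 = -25*⅓*30 = -25/3*30 = -250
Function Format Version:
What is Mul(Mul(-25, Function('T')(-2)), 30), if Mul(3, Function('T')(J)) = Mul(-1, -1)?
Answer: -250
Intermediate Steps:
Function('T')(J) = Rational(1, 3) (Function('T')(J) = Mul(Rational(1, 3), Mul(-1, -1)) = Mul(Rational(1, 3), 1) = Rational(1, 3))
Mul(Mul(-25, Function('T')(-2)), 30) = Mul(Mul(-25, Rational(1, 3)), 30) = Mul(Rational(-25, 3), 30) = -250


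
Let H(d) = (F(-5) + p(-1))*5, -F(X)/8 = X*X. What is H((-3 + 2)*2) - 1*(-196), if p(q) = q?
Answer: -809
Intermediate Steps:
F(X) = -8*X² (F(X) = -8*X*X = -8*X²)
H(d) = -1005 (H(d) = (-8*(-5)² - 1)*5 = (-8*25 - 1)*5 = (-200 - 1)*5 = -201*5 = -1005)
H((-3 + 2)*2) - 1*(-196) = -1005 - 1*(-196) = -1005 + 196 = -809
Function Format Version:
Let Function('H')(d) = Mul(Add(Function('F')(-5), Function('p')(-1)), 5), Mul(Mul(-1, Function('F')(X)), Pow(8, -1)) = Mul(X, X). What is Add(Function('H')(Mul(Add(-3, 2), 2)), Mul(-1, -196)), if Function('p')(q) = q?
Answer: -809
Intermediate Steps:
Function('F')(X) = Mul(-8, Pow(X, 2)) (Function('F')(X) = Mul(-8, Mul(X, X)) = Mul(-8, Pow(X, 2)))
Function('H')(d) = -1005 (Function('H')(d) = Mul(Add(Mul(-8, Pow(-5, 2)), -1), 5) = Mul(Add(Mul(-8, 25), -1), 5) = Mul(Add(-200, -1), 5) = Mul(-201, 5) = -1005)
Add(Function('H')(Mul(Add(-3, 2), 2)), Mul(-1, -196)) = Add(-1005, Mul(-1, -196)) = Add(-1005, 196) = -809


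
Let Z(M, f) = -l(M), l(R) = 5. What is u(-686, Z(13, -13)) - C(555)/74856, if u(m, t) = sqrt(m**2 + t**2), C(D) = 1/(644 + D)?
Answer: -1/89752344 + sqrt(470621) ≈ 686.02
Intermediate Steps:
Z(M, f) = -5 (Z(M, f) = -1*5 = -5)
u(-686, Z(13, -13)) - C(555)/74856 = sqrt((-686)**2 + (-5)**2) - 1/((644 + 555)*74856) = sqrt(470596 + 25) - 1/(1199*74856) = sqrt(470621) - 1/(1199*74856) = sqrt(470621) - 1*1/89752344 = sqrt(470621) - 1/89752344 = -1/89752344 + sqrt(470621)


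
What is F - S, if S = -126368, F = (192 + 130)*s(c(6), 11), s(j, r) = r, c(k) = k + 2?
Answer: 129910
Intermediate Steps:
c(k) = 2 + k
F = 3542 (F = (192 + 130)*11 = 322*11 = 3542)
F - S = 3542 - 1*(-126368) = 3542 + 126368 = 129910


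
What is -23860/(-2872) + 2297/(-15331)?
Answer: 89800169/11007658 ≈ 8.1580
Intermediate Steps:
-23860/(-2872) + 2297/(-15331) = -23860*(-1/2872) + 2297*(-1/15331) = 5965/718 - 2297/15331 = 89800169/11007658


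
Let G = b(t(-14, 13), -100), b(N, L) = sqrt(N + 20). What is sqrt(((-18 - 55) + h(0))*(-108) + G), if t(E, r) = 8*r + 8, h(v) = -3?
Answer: sqrt(8208 + 2*sqrt(33)) ≈ 90.661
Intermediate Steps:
t(E, r) = 8 + 8*r
b(N, L) = sqrt(20 + N)
G = 2*sqrt(33) (G = sqrt(20 + (8 + 8*13)) = sqrt(20 + (8 + 104)) = sqrt(20 + 112) = sqrt(132) = 2*sqrt(33) ≈ 11.489)
sqrt(((-18 - 55) + h(0))*(-108) + G) = sqrt(((-18 - 55) - 3)*(-108) + 2*sqrt(33)) = sqrt((-73 - 3)*(-108) + 2*sqrt(33)) = sqrt(-76*(-108) + 2*sqrt(33)) = sqrt(8208 + 2*sqrt(33))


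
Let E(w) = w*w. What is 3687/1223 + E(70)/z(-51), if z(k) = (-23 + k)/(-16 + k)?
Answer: 200891869/45251 ≈ 4439.5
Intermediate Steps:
E(w) = w**2
z(k) = (-23 + k)/(-16 + k)
3687/1223 + E(70)/z(-51) = 3687/1223 + 70**2/(((-23 - 51)/(-16 - 51))) = 3687*(1/1223) + 4900/((-74/(-67))) = 3687/1223 + 4900/((-1/67*(-74))) = 3687/1223 + 4900/(74/67) = 3687/1223 + 4900*(67/74) = 3687/1223 + 164150/37 = 200891869/45251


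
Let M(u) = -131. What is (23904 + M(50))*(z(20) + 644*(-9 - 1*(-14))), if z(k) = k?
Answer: 77024520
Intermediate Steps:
(23904 + M(50))*(z(20) + 644*(-9 - 1*(-14))) = (23904 - 131)*(20 + 644*(-9 - 1*(-14))) = 23773*(20 + 644*(-9 + 14)) = 23773*(20 + 644*5) = 23773*(20 + 3220) = 23773*3240 = 77024520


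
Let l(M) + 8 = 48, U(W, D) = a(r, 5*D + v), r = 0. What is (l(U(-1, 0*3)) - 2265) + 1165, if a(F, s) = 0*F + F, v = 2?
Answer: -1060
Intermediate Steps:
a(F, s) = F (a(F, s) = 0 + F = F)
U(W, D) = 0
l(M) = 40 (l(M) = -8 + 48 = 40)
(l(U(-1, 0*3)) - 2265) + 1165 = (40 - 2265) + 1165 = -2225 + 1165 = -1060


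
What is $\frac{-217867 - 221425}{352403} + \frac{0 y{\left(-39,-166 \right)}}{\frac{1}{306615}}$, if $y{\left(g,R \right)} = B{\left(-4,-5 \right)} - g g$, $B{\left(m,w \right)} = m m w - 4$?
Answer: $- \frac{439292}{352403} \approx -1.2466$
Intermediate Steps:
$B{\left(m,w \right)} = -4 + w m^{2}$ ($B{\left(m,w \right)} = m^{2} w - 4 = w m^{2} - 4 = -4 + w m^{2}$)
$y{\left(g,R \right)} = -84 - g^{2}$ ($y{\left(g,R \right)} = \left(-4 - 5 \left(-4\right)^{2}\right) - g g = \left(-4 - 80\right) - g^{2} = -84 - g^{2}$)
$\frac{-217867 - 221425}{352403} + \frac{0 y{\left(-39,-166 \right)}}{\frac{1}{306615}} = \frac{-217867 - 221425}{352403} + \frac{0 \left(-84 - \left(-39\right)^{2}\right)}{\frac{1}{306615}} = \left(-439292\right) \frac{1}{352403} + 0 \left(-84 - 1521\right) \frac{1}{\frac{1}{306615}} = - \frac{439292}{352403} + 0 \left(-84 - 1521\right) 306615 = - \frac{439292}{352403} + 0 \left(-1605\right) 306615 = - \frac{439292}{352403} + 0 \cdot 306615 = - \frac{439292}{352403} + 0 = - \frac{439292}{352403}$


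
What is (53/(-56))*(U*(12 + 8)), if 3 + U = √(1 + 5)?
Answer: 795/14 - 265*√6/14 ≈ 10.420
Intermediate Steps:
U = -3 + √6 (U = -3 + √(1 + 5) = -3 + √6 ≈ -0.55051)
(53/(-56))*(U*(12 + 8)) = (53/(-56))*((-3 + √6)*(12 + 8)) = (53*(-1/56))*((-3 + √6)*20) = -53*(-60 + 20*√6)/56 = 795/14 - 265*√6/14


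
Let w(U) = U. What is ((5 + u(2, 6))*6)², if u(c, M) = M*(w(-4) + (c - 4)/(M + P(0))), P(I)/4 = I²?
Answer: 15876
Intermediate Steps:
P(I) = 4*I²
u(c, M) = M*(-4 + (-4 + c)/M) (u(c, M) = M*(-4 + (c - 4)/(M + 4*0²)) = M*(-4 + (-4 + c)/(M + 4*0)) = M*(-4 + (-4 + c)/(M + 0)) = M*(-4 + (-4 + c)/M))
((5 + u(2, 6))*6)² = ((5 + (-4 + 2 - 4*6))*6)² = ((5 + (-4 + 2 - 24))*6)² = ((5 - 26)*6)² = (-21*6)² = (-126)² = 15876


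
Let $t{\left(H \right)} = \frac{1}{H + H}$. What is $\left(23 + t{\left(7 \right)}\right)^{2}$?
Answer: $\frac{104329}{196} \approx 532.29$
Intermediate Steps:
$t{\left(H \right)} = \frac{1}{2 H}$
$\left(23 + t{\left(7 \right)}\right)^{2} = \left(23 + \frac{1}{2 \cdot 7}\right)^{2} = \left(23 + \frac{1}{2} \cdot \frac{1}{7}\right)^{2} = \left(23 + \frac{1}{14}\right)^{2} = \left(\frac{323}{14}\right)^{2} = \frac{104329}{196}$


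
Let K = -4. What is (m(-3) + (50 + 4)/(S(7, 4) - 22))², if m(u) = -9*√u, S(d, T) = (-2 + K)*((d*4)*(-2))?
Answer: -5988978/24649 - 486*I*√3/157 ≈ -242.97 - 5.3616*I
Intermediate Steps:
S(d, T) = 48*d (S(d, T) = (-2 - 4)*((d*4)*(-2)) = -6*4*d*(-2) = -(-48)*d = 48*d)
(m(-3) + (50 + 4)/(S(7, 4) - 22))² = (-9*I*√3 + (50 + 4)/(48*7 - 22))² = (-9*I*√3 + 54/(336 - 22))² = (-9*I*√3 + 54/314)² = (-9*I*√3 + 54*(1/314))² = (-9*I*√3 + 27/157)² = (27/157 - 9*I*√3)²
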